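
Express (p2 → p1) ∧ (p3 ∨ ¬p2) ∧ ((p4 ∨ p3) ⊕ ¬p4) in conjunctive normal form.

(p2 → p1) ∧ (p3 ∨ ¬p2) ∧ ((p4 ∨ p3) ⊕ ¬p4)
≡ (¬p2 ∨ p1) ∧ (p3 ∨ ¬p2) ∧ ((p4 ∨ p3) ⊕ ¬p4)
≡ (¬p2 ∨ p1) ∧ (p3 ∨ ¬p2) ∧ (p4 ∨ p3 ∨ ¬p4) ∧ ¬((p4 ∨ p3) ∧ ¬p4)
≡ (¬p2 ∨ p1) ∧ (p3 ∨ ¬p2) ∧ (p4 ∨ p3 ∨ ¬p4) ∧ (¬(p4 ∨ p3) ∨ ¬¬p4)
≡ (¬p2 ∨ p1) ∧ (p3 ∨ ¬p2) ∧ (p4 ∨ p3 ∨ ¬p4) ∧ ((¬p4 ∧ ¬p3) ∨ ¬¬p4)
≡ (¬p2 ∨ p1) ∧ (p3 ∨ ¬p2) ∧ (p4 ∨ p3 ∨ ¬p4) ∧ ((¬p4 ∧ ¬p3) ∨ p4)
≡ (¬p2 ∨ p1) ∧ (p3 ∨ ¬p2) ∧ (p4 ∨ p3 ∨ ¬p4) ∧ (¬p4 ∨ p4) ∧ (¬p3 ∨ p4)
≡ (¬p2 ∨ p1) ∧ (p3 ∨ ¬p2) ∧ (¬p3 ∨ p4)

(¬p2 ∨ p1) ∧ (p3 ∨ ¬p2) ∧ (¬p3 ∨ p4)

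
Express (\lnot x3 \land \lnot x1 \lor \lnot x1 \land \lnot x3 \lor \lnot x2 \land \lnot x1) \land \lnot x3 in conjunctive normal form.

(\lnot x3 \land \lnot x1 \lor \lnot x1 \land \lnot x3 \lor \lnot x2 \land \lnot x1) \land \lnot x3
≡ (\lnot x3 \lor \lnot x1 \lor \lnot x2) \land (\lnot x3 \lor \lnot x1 \lor \lnot x1) \land (\lnot x3 \lor \lnot x3 \lor \lnot x2) \land (\lnot x3 \lor \lnot x3 \lor \lnot x1) \land (\lnot x1 \lor \lnot x1 \lor \lnot x2) \land (\lnot x1 \lor \lnot x1 \lor \lnot x1) \land (\lnot x1 \lor \lnot x3 \lor \lnot x2) \land (\lnot x1 \lor \lnot x3 \lor \lnot x1) \land \lnot x3   (distribute \lor over \land)
≡ \lnot x1 \land \lnot x3   (simplify)

\lnot x1 \land \lnot x3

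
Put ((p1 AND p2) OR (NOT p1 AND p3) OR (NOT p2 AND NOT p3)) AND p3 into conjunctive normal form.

((p1 AND p2) OR (NOT p1 AND p3) OR (NOT p2 AND NOT p3)) AND p3
≡ (p1 OR NOT p1 OR NOT p2) AND (p1 OR NOT p1 OR NOT p3) AND (p1 OR p3 OR NOT p2) AND (p1 OR p3 OR NOT p3) AND (p2 OR NOT p1 OR NOT p2) AND (p2 OR NOT p1 OR NOT p3) AND (p2 OR p3 OR NOT p2) AND (p2 OR p3 OR NOT p3) AND p3   [distribute OR over AND]
≡ (p2 OR NOT p1 OR NOT p3) AND p3   [simplify]

(p2 OR NOT p1 OR NOT p3) AND p3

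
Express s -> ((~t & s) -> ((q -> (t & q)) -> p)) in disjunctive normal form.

s -> ((~t & s) -> ((q -> (t & q)) -> p))
⇔ ~s | ((~t & s) -> ((q -> (t & q)) -> p))   (eliminate ->)
⇔ ~s | ~(~t & s) | ((q -> (t & q)) -> p)   (eliminate ->)
⇔ ~s | ~(~t & s) | ~(q -> (t & q)) | p   (eliminate ->)
⇔ ~s | ~(~t & s) | ~(~q | (t & q)) | p   (eliminate ->)
⇔ ~s | ~~t | ~s | ~(~q | (t & q)) | p   (De Morgan)
⇔ ~s | t | ~s | ~(~q | (t & q)) | p   (double negation)
⇔ ~s | t | ~s | (~~q & ~(t & q)) | p   (De Morgan)
⇔ ~s | t | ~s | (q & ~(t & q)) | p   (double negation)
⇔ ~s | t | ~s | (q & (~t | ~q)) | p   (De Morgan)
⇔ ~s | t | ~s | (q & ~t) | (q & ~q) | p   (distribute & over |)
⇔ ~s | t | (q & ~t) | p   (simplify)

~s | t | (q & ~t) | p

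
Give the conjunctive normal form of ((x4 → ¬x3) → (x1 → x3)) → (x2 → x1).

x1 ∨ ¬x2

((x4 → ¬x3) → (x1 → x3)) → (x2 → x1)
⇔ ¬((x4 → ¬x3) → (x1 → x3)) ∨ (x2 → x1)   [eliminate →]
⇔ ¬(¬(x4 → ¬x3) ∨ (x1 → x3)) ∨ (x2 → x1)   [eliminate →]
⇔ ¬(¬(¬x4 ∨ ¬x3) ∨ (x1 → x3)) ∨ (x2 → x1)   [eliminate →]
⇔ ¬(¬(¬x4 ∨ ¬x3) ∨ ¬x1 ∨ x3) ∨ (x2 → x1)   [eliminate →]
⇔ ¬(¬(¬x4 ∨ ¬x3) ∨ ¬x1 ∨ x3) ∨ ¬x2 ∨ x1   [eliminate →]
⇔ (¬¬(¬x4 ∨ ¬x3) ∧ ¬¬x1 ∧ ¬x3) ∨ ¬x2 ∨ x1   [De Morgan]
⇔ ((¬x4 ∨ ¬x3) ∧ ¬¬x1 ∧ ¬x3) ∨ ¬x2 ∨ x1   [double negation]
⇔ ((¬x4 ∨ ¬x3) ∧ x1 ∧ ¬x3) ∨ ¬x2 ∨ x1   [double negation]
⇔ (¬x4 ∨ ¬x3 ∨ ¬x2 ∨ x1) ∧ (x1 ∨ ¬x2 ∨ x1) ∧ (¬x3 ∨ ¬x2 ∨ x1)   [distribute ∨ over ∧]
⇔ x1 ∨ ¬x2   [simplify]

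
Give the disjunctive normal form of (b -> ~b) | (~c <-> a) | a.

~b | (c & ~a) | a

(b -> ~b) | (~c <-> a) | a
≡ ~b | ~b | (~c <-> a) | a   [eliminate ->]
≡ ~b | ~b | ((~c -> a) & (a -> ~c)) | a   [eliminate <->]
≡ ~b | ~b | ((~~c | a) & (a -> ~c)) | a   [eliminate ->]
≡ ~b | ~b | ((~~c | a) & (~a | ~c)) | a   [eliminate ->]
≡ ~b | ~b | ((c | a) & (~a | ~c)) | a   [double negation]
≡ ~b | ~b | (c & ~a) | (c & ~c) | (a & ~a) | (a & ~c) | a   [distribute & over |]
≡ ~b | (c & ~a) | a   [simplify]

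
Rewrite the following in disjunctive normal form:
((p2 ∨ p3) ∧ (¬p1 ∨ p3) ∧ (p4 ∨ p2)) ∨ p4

(p2 ∧ ¬p1) ∨ (p2 ∧ p3) ∨ p4

((p2 ∨ p3) ∧ (¬p1 ∨ p3) ∧ (p4 ∨ p2)) ∨ p4
≡ (p2 ∧ ¬p1 ∧ p4) ∨ (p2 ∧ ¬p1 ∧ p2) ∨ (p2 ∧ p3 ∧ p4) ∨ (p2 ∧ p3 ∧ p2) ∨ (p3 ∧ ¬p1 ∧ p4) ∨ (p3 ∧ ¬p1 ∧ p2) ∨ (p3 ∧ p3 ∧ p4) ∨ (p3 ∧ p3 ∧ p2) ∨ p4   [distribute ∧ over ∨]
≡ (p2 ∧ ¬p1) ∨ (p2 ∧ p3) ∨ p4   [simplify]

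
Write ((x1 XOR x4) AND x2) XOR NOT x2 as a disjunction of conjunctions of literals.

(x1 AND NOT x4 AND x2) OR (NOT x1 AND x4 AND x2) OR NOT x2

((x1 XOR x4) AND x2) XOR NOT x2
= ((x1 XOR x4) AND x2 AND NOT NOT x2) OR (NOT ((x1 XOR x4) AND x2) AND NOT x2)   (expand XOR)
= (((x1 AND NOT x4) OR (NOT x1 AND x4)) AND x2 AND NOT NOT x2) OR (NOT ((x1 XOR x4) AND x2) AND NOT x2)   (expand XOR)
= (((x1 AND NOT x4) OR (NOT x1 AND x4)) AND x2 AND NOT NOT x2) OR (NOT (((x1 AND NOT x4) OR (NOT x1 AND x4)) AND x2) AND NOT x2)   (expand XOR)
= (((x1 AND NOT x4) OR (NOT x1 AND x4)) AND x2 AND x2) OR (NOT (((x1 AND NOT x4) OR (NOT x1 AND x4)) AND x2) AND NOT x2)   (double negation)
= (((x1 AND NOT x4) OR (NOT x1 AND x4)) AND x2 AND x2) OR ((NOT ((x1 AND NOT x4) OR (NOT x1 AND x4)) OR NOT x2) AND NOT x2)   (De Morgan)
= (((x1 AND NOT x4) OR (NOT x1 AND x4)) AND x2 AND x2) OR (((NOT (x1 AND NOT x4) AND NOT (NOT x1 AND x4)) OR NOT x2) AND NOT x2)   (De Morgan)
= (((x1 AND NOT x4) OR (NOT x1 AND x4)) AND x2 AND x2) OR ((((NOT x1 OR NOT NOT x4) AND NOT (NOT x1 AND x4)) OR NOT x2) AND NOT x2)   (De Morgan)
= (((x1 AND NOT x4) OR (NOT x1 AND x4)) AND x2 AND x2) OR ((((NOT x1 OR x4) AND NOT (NOT x1 AND x4)) OR NOT x2) AND NOT x2)   (double negation)
= (((x1 AND NOT x4) OR (NOT x1 AND x4)) AND x2 AND x2) OR ((((NOT x1 OR x4) AND (NOT NOT x1 OR NOT x4)) OR NOT x2) AND NOT x2)   (De Morgan)
= (((x1 AND NOT x4) OR (NOT x1 AND x4)) AND x2 AND x2) OR ((((NOT x1 OR x4) AND (x1 OR NOT x4)) OR NOT x2) AND NOT x2)   (double negation)
= (x1 AND NOT x4 AND x2 AND x2) OR (NOT x1 AND x4 AND x2 AND x2) OR (NOT x1 AND x1 AND NOT x2) OR (NOT x1 AND NOT x4 AND NOT x2) OR (x4 AND x1 AND NOT x2) OR (x4 AND NOT x4 AND NOT x2) OR (NOT x2 AND NOT x2)   (distribute AND over OR)
= (x1 AND NOT x4 AND x2) OR (NOT x1 AND x4 AND x2) OR NOT x2   (simplify)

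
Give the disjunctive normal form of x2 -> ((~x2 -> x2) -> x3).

x2 -> ((~x2 -> x2) -> x3)
= ~x2 | ((~x2 -> x2) -> x3)   [eliminate ->]
= ~x2 | ~(~x2 -> x2) | x3   [eliminate ->]
= ~x2 | ~(~~x2 | x2) | x3   [eliminate ->]
= ~x2 | (~~~x2 & ~x2) | x3   [De Morgan]
= ~x2 | (~x2 & ~x2) | x3   [double negation]
= ~x2 | x3   [simplify]

~x2 | x3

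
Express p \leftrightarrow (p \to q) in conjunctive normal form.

(\lnot p \lor q) \land p

p \leftrightarrow (p \to q)
⇔ (p \to (p \to q)) \land ((p \to q) \to p)   [eliminate \leftrightarrow]
⇔ (\lnot p \lor (p \to q)) \land ((p \to q) \to p)   [eliminate \to]
⇔ (\lnot p \lor \lnot p \lor q) \land ((p \to q) \to p)   [eliminate \to]
⇔ (\lnot p \lor \lnot p \lor q) \land (\lnot (p \to q) \lor p)   [eliminate \to]
⇔ (\lnot p \lor \lnot p \lor q) \land (\lnot (\lnot p \lor q) \lor p)   [eliminate \to]
⇔ (\lnot p \lor \lnot p \lor q) \land ((\lnot \lnot p \land \lnot q) \lor p)   [De Morgan]
⇔ (\lnot p \lor \lnot p \lor q) \land ((p \land \lnot q) \lor p)   [double negation]
⇔ (\lnot p \lor \lnot p \lor q) \land (p \lor p) \land (\lnot q \lor p)   [distribute \lor over \land]
⇔ (\lnot p \lor q) \land p   [simplify]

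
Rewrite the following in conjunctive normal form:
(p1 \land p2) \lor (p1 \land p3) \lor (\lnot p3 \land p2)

(p1 \lor \lnot p3) \land (p1 \lor p2) \land (p2 \lor p3)

(p1 \land p2) \lor (p1 \land p3) \lor (\lnot p3 \land p2)
≡ (p1 \lor p1 \lor \lnot p3) \land (p1 \lor p1 \lor p2) \land (p1 \lor p3 \lor \lnot p3) \land (p1 \lor p3 \lor p2) \land (p2 \lor p1 \lor \lnot p3) \land (p2 \lor p1 \lor p2) \land (p2 \lor p3 \lor \lnot p3) \land (p2 \lor p3 \lor p2)
≡ (p1 \lor \lnot p3) \land (p1 \lor p2) \land (p2 \lor p3)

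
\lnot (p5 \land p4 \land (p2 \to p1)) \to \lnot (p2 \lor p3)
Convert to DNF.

\lnot (p5 \land p4 \land (p2 \to p1)) \to \lnot (p2 \lor p3)
= \lnot \lnot (p5 \land p4 \land (p2 \to p1)) \lor \lnot (p2 \lor p3)   [eliminate \to]
= \lnot \lnot (p5 \land p4 \land (\lnot p2 \lor p1)) \lor \lnot (p2 \lor p3)   [eliminate \to]
= (p5 \land p4 \land (\lnot p2 \lor p1)) \lor \lnot (p2 \lor p3)   [double negation]
= (p5 \land p4 \land (\lnot p2 \lor p1)) \lor (\lnot p2 \land \lnot p3)   [De Morgan]
= (p5 \land p4 \land \lnot p2) \lor (p5 \land p4 \land p1) \lor (\lnot p2 \land \lnot p3)   [distribute \land over \lor]

(p5 \land p4 \land \lnot p2) \lor (p5 \land p4 \land p1) \lor (\lnot p2 \land \lnot p3)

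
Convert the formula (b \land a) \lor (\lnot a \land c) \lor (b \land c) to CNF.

(b \lor \lnot a) \land (b \lor c) \land (a \lor c)

(b \land a) \lor (\lnot a \land c) \lor (b \land c)
⇔ (b \lor \lnot a \lor b) \land (b \lor \lnot a \lor c) \land (b \lor c \lor b) \land (b \lor c \lor c) \land (a \lor \lnot a \lor b) \land (a \lor \lnot a \lor c) \land (a \lor c \lor b) \land (a \lor c \lor c)   (distribute \lor over \land)
⇔ (b \lor \lnot a) \land (b \lor c) \land (a \lor c)   (simplify)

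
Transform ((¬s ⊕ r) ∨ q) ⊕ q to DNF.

((¬s ⊕ r) ∨ q) ⊕ q
⇔ (((¬s ⊕ r) ∨ q) ∧ ¬q) ∨ (¬((¬s ⊕ r) ∨ q) ∧ q)
⇔ (((¬s ∧ ¬r) ∨ (¬¬s ∧ r) ∨ q) ∧ ¬q) ∨ (¬((¬s ⊕ r) ∨ q) ∧ q)
⇔ (((¬s ∧ ¬r) ∨ (¬¬s ∧ r) ∨ q) ∧ ¬q) ∨ (¬((¬s ∧ ¬r) ∨ (¬¬s ∧ r) ∨ q) ∧ q)
⇔ (((¬s ∧ ¬r) ∨ (s ∧ r) ∨ q) ∧ ¬q) ∨ (¬((¬s ∧ ¬r) ∨ (¬¬s ∧ r) ∨ q) ∧ q)
⇔ (((¬s ∧ ¬r) ∨ (s ∧ r) ∨ q) ∧ ¬q) ∨ (¬(¬s ∧ ¬r) ∧ ¬(¬¬s ∧ r) ∧ ¬q ∧ q)
⇔ (((¬s ∧ ¬r) ∨ (s ∧ r) ∨ q) ∧ ¬q) ∨ ((¬¬s ∨ ¬¬r) ∧ ¬(¬¬s ∧ r) ∧ ¬q ∧ q)
⇔ (((¬s ∧ ¬r) ∨ (s ∧ r) ∨ q) ∧ ¬q) ∨ ((s ∨ ¬¬r) ∧ ¬(¬¬s ∧ r) ∧ ¬q ∧ q)
⇔ (((¬s ∧ ¬r) ∨ (s ∧ r) ∨ q) ∧ ¬q) ∨ ((s ∨ r) ∧ ¬(¬¬s ∧ r) ∧ ¬q ∧ q)
⇔ (((¬s ∧ ¬r) ∨ (s ∧ r) ∨ q) ∧ ¬q) ∨ ((s ∨ r) ∧ (¬¬¬s ∨ ¬r) ∧ ¬q ∧ q)
⇔ (((¬s ∧ ¬r) ∨ (s ∧ r) ∨ q) ∧ ¬q) ∨ ((s ∨ r) ∧ (¬s ∨ ¬r) ∧ ¬q ∧ q)
⇔ (¬s ∧ ¬r ∧ ¬q) ∨ (s ∧ r ∧ ¬q) ∨ (q ∧ ¬q) ∨ (s ∧ ¬s ∧ ¬q ∧ q) ∨ (s ∧ ¬r ∧ ¬q ∧ q) ∨ (r ∧ ¬s ∧ ¬q ∧ q) ∨ (r ∧ ¬r ∧ ¬q ∧ q)
⇔ (¬s ∧ ¬r ∧ ¬q) ∨ (s ∧ r ∧ ¬q)

(¬s ∧ ¬r ∧ ¬q) ∨ (s ∧ r ∧ ¬q)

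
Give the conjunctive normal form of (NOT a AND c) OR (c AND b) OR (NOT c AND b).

(NOT a AND c) OR (c AND b) OR (NOT c AND b)
= (NOT a OR c OR NOT c) AND (NOT a OR c OR b) AND (NOT a OR b OR NOT c) AND (NOT a OR b OR b) AND (c OR c OR NOT c) AND (c OR c OR b) AND (c OR b OR NOT c) AND (c OR b OR b)   (distribute OR over AND)
= (NOT a OR b) AND (c OR b)   (simplify)

(NOT a OR b) AND (c OR b)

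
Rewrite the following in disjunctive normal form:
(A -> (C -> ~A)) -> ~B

(A & C) | ~B

(A -> (C -> ~A)) -> ~B
= ~(A -> (C -> ~A)) | ~B
= ~(~A | (C -> ~A)) | ~B
= ~(~A | ~C | ~A) | ~B
= (~~A & ~~C & ~~A) | ~B
= (A & ~~C & ~~A) | ~B
= (A & C & ~~A) | ~B
= (A & C & A) | ~B
= (A & C) | ~B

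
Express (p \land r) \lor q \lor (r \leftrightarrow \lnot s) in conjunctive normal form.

(p \land r) \lor q \lor (r \leftrightarrow \lnot s)
= (p \land r) \lor q \lor ((r \to \lnot s) \land (\lnot s \to r))   [eliminate \leftrightarrow]
= (p \land r) \lor q \lor ((\lnot r \lor \lnot s) \land (\lnot s \to r))   [eliminate \to]
= (p \land r) \lor q \lor ((\lnot r \lor \lnot s) \land (\lnot \lnot s \lor r))   [eliminate \to]
= (p \land r) \lor q \lor ((\lnot r \lor \lnot s) \land (s \lor r))   [double negation]
= (p \lor q \lor \lnot r \lor \lnot s) \land (p \lor q \lor s \lor r) \land (r \lor q \lor \lnot r \lor \lnot s) \land (r \lor q \lor s \lor r)   [distribute \lor over \land]
= (p \lor q \lor \lnot r \lor \lnot s) \land (r \lor q \lor s)   [simplify]

(p \lor q \lor \lnot r \lor \lnot s) \land (r \lor q \lor s)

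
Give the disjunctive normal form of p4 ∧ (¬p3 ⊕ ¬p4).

p4 ∧ ¬p3

p4 ∧ (¬p3 ⊕ ¬p4)
≡ p4 ∧ ((¬p3 ∧ ¬¬p4) ∨ (¬¬p3 ∧ ¬p4))   [expand ⊕]
≡ p4 ∧ ((¬p3 ∧ p4) ∨ (¬¬p3 ∧ ¬p4))   [double negation]
≡ p4 ∧ ((¬p3 ∧ p4) ∨ (p3 ∧ ¬p4))   [double negation]
≡ (p4 ∧ ¬p3 ∧ p4) ∨ (p4 ∧ p3 ∧ ¬p4)   [distribute ∧ over ∨]
≡ p4 ∧ ¬p3   [simplify]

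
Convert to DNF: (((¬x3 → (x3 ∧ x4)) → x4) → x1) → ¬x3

(((¬x3 → (x3 ∧ x4)) → x4) → x1) → ¬x3
= ¬(((¬x3 → (x3 ∧ x4)) → x4) → x1) ∨ ¬x3   (eliminate →)
= ¬(¬((¬x3 → (x3 ∧ x4)) → x4) ∨ x1) ∨ ¬x3   (eliminate →)
= ¬(¬(¬(¬x3 → (x3 ∧ x4)) ∨ x4) ∨ x1) ∨ ¬x3   (eliminate →)
= ¬(¬(¬(¬¬x3 ∨ (x3 ∧ x4)) ∨ x4) ∨ x1) ∨ ¬x3   (eliminate →)
= (¬¬(¬(¬¬x3 ∨ (x3 ∧ x4)) ∨ x4) ∧ ¬x1) ∨ ¬x3   (De Morgan)
= ((¬(¬¬x3 ∨ (x3 ∧ x4)) ∨ x4) ∧ ¬x1) ∨ ¬x3   (double negation)
= (((¬¬¬x3 ∧ ¬(x3 ∧ x4)) ∨ x4) ∧ ¬x1) ∨ ¬x3   (De Morgan)
= (((¬x3 ∧ ¬(x3 ∧ x4)) ∨ x4) ∧ ¬x1) ∨ ¬x3   (double negation)
= (((¬x3 ∧ (¬x3 ∨ ¬x4)) ∨ x4) ∧ ¬x1) ∨ ¬x3   (De Morgan)
= (¬x3 ∧ ¬x3 ∧ ¬x1) ∨ (¬x3 ∧ ¬x4 ∧ ¬x1) ∨ (x4 ∧ ¬x1) ∨ ¬x3   (distribute ∧ over ∨)
= (x4 ∧ ¬x1) ∨ ¬x3   (simplify)

(x4 ∧ ¬x1) ∨ ¬x3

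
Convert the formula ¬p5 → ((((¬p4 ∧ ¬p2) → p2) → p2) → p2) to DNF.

¬p5 → ((((¬p4 ∧ ¬p2) → p2) → p2) → p2)
= ¬¬p5 ∨ ((((¬p4 ∧ ¬p2) → p2) → p2) → p2)   [eliminate →]
= ¬¬p5 ∨ ¬(((¬p4 ∧ ¬p2) → p2) → p2) ∨ p2   [eliminate →]
= ¬¬p5 ∨ ¬(¬((¬p4 ∧ ¬p2) → p2) ∨ p2) ∨ p2   [eliminate →]
= ¬¬p5 ∨ ¬(¬(¬(¬p4 ∧ ¬p2) ∨ p2) ∨ p2) ∨ p2   [eliminate →]
= p5 ∨ ¬(¬(¬(¬p4 ∧ ¬p2) ∨ p2) ∨ p2) ∨ p2   [double negation]
= p5 ∨ (¬¬(¬(¬p4 ∧ ¬p2) ∨ p2) ∧ ¬p2) ∨ p2   [De Morgan]
= p5 ∨ ((¬(¬p4 ∧ ¬p2) ∨ p2) ∧ ¬p2) ∨ p2   [double negation]
= p5 ∨ ((¬¬p4 ∨ ¬¬p2 ∨ p2) ∧ ¬p2) ∨ p2   [De Morgan]
= p5 ∨ ((p4 ∨ ¬¬p2 ∨ p2) ∧ ¬p2) ∨ p2   [double negation]
= p5 ∨ ((p4 ∨ p2 ∨ p2) ∧ ¬p2) ∨ p2   [double negation]
= p5 ∨ (p4 ∧ ¬p2) ∨ (p2 ∧ ¬p2) ∨ (p2 ∧ ¬p2) ∨ p2   [distribute ∧ over ∨]
= p5 ∨ (p4 ∧ ¬p2) ∨ p2   [simplify]

p5 ∨ (p4 ∧ ¬p2) ∨ p2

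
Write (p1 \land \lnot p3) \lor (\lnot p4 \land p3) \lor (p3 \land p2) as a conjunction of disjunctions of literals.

(p1 \land \lnot p3) \lor (\lnot p4 \land p3) \lor (p3 \land p2)
= (p1 \lor \lnot p4 \lor p3) \land (p1 \lor \lnot p4 \lor p2) \land (p1 \lor p3 \lor p3) \land (p1 \lor p3 \lor p2) \land (\lnot p3 \lor \lnot p4 \lor p3) \land (\lnot p3 \lor \lnot p4 \lor p2) \land (\lnot p3 \lor p3 \lor p3) \land (\lnot p3 \lor p3 \lor p2)   — distribute \lor over \land
= (p1 \lor \lnot p4 \lor p2) \land (p1 \lor p3) \land (\lnot p3 \lor \lnot p4 \lor p2)   — simplify

(p1 \lor \lnot p4 \lor p2) \land (p1 \lor p3) \land (\lnot p3 \lor \lnot p4 \lor p2)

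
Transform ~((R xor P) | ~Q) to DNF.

~((R xor P) | ~Q)
= ~((R & ~P) | (~R & P) | ~Q)   [expand xor]
= ~(R & ~P) & ~(~R & P) & ~~Q   [De Morgan]
= (~R | ~~P) & ~(~R & P) & ~~Q   [De Morgan]
= (~R | P) & ~(~R & P) & ~~Q   [double negation]
= (~R | P) & (~~R | ~P) & ~~Q   [De Morgan]
= (~R | P) & (R | ~P) & ~~Q   [double negation]
= (~R | P) & (R | ~P) & Q   [double negation]
= (~R & R & Q) | (~R & ~P & Q) | (P & R & Q) | (P & ~P & Q)   [distribute & over |]
= (~R & ~P & Q) | (P & R & Q)   [simplify]

(~R & ~P & Q) | (P & R & Q)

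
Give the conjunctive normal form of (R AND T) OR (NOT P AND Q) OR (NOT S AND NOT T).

(R AND T) OR (NOT P AND Q) OR (NOT S AND NOT T)
= (R OR NOT P OR NOT S) AND (R OR NOT P OR NOT T) AND (R OR Q OR NOT S) AND (R OR Q OR NOT T) AND (T OR NOT P OR NOT S) AND (T OR NOT P OR NOT T) AND (T OR Q OR NOT S) AND (T OR Q OR NOT T)   [distribute OR over AND]
= (R OR NOT P OR NOT S) AND (R OR NOT P OR NOT T) AND (R OR Q OR NOT S) AND (R OR Q OR NOT T) AND (T OR NOT P OR NOT S) AND (T OR Q OR NOT S)   [simplify]

(R OR NOT P OR NOT S) AND (R OR NOT P OR NOT T) AND (R OR Q OR NOT S) AND (R OR Q OR NOT T) AND (T OR NOT P OR NOT S) AND (T OR Q OR NOT S)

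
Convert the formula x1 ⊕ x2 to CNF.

x1 ⊕ x2
= (x1 ∨ x2) ∧ ¬(x1 ∧ x2)   (expand ⊕)
= (x1 ∨ x2) ∧ (¬x1 ∨ ¬x2)   (De Morgan)

(x1 ∨ x2) ∧ (¬x1 ∨ ¬x2)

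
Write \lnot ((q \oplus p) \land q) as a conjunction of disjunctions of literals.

\lnot ((q \oplus p) \land q)
⇔ \lnot ((q \lor p) \land \lnot (q \land p) \land q)
⇔ \lnot (q \lor p) \lor \lnot \lnot (q \land p) \lor \lnot q
⇔ (\lnot q \land \lnot p) \lor \lnot \lnot (q \land p) \lor \lnot q
⇔ (\lnot q \land \lnot p) \lor (q \land p) \lor \lnot q
⇔ (\lnot q \lor q \lor \lnot q) \land (\lnot q \lor p \lor \lnot q) \land (\lnot p \lor q \lor \lnot q) \land (\lnot p \lor p \lor \lnot q)
⇔ \lnot q \lor p

\lnot q \lor p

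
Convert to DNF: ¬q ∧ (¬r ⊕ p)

(¬q ∧ ¬r ∧ ¬p) ∨ (¬q ∧ r ∧ p)

¬q ∧ (¬r ⊕ p)
≡ ¬q ∧ ((¬r ∧ ¬p) ∨ (¬¬r ∧ p))   (expand ⊕)
≡ ¬q ∧ ((¬r ∧ ¬p) ∨ (r ∧ p))   (double negation)
≡ (¬q ∧ ¬r ∧ ¬p) ∨ (¬q ∧ r ∧ p)   (distribute ∧ over ∨)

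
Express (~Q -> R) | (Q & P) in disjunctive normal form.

(~Q -> R) | (Q & P)
= ~~Q | R | (Q & P)   [eliminate ->]
= Q | R | (Q & P)   [double negation]
= Q | R   [simplify]

Q | R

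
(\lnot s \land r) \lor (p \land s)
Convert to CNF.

(\lnot s \lor p) \land (r \lor p) \land (r \lor s)

(\lnot s \land r) \lor (p \land s)
⇔ (\lnot s \lor p) \land (\lnot s \lor s) \land (r \lor p) \land (r \lor s)   [distribute \lor over \land]
⇔ (\lnot s \lor p) \land (r \lor p) \land (r \lor s)   [simplify]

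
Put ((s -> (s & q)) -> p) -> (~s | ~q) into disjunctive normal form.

(s & q & ~p) | ~s | ~q

((s -> (s & q)) -> p) -> (~s | ~q)
≡ ~((s -> (s & q)) -> p) | ~s | ~q   [eliminate ->]
≡ ~(~(s -> (s & q)) | p) | ~s | ~q   [eliminate ->]
≡ ~(~(~s | (s & q)) | p) | ~s | ~q   [eliminate ->]
≡ (~~(~s | (s & q)) & ~p) | ~s | ~q   [De Morgan]
≡ ((~s | (s & q)) & ~p) | ~s | ~q   [double negation]
≡ (~s & ~p) | (s & q & ~p) | ~s | ~q   [distribute & over |]
≡ (s & q & ~p) | ~s | ~q   [simplify]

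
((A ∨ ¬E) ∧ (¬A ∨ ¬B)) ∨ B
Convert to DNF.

(A ∧ ¬B) ∨ (¬E ∧ ¬A) ∨ (¬E ∧ ¬B) ∨ B

((A ∨ ¬E) ∧ (¬A ∨ ¬B)) ∨ B
= (A ∧ ¬A) ∨ (A ∧ ¬B) ∨ (¬E ∧ ¬A) ∨ (¬E ∧ ¬B) ∨ B   (distribute ∧ over ∨)
= (A ∧ ¬B) ∨ (¬E ∧ ¬A) ∨ (¬E ∧ ¬B) ∨ B   (simplify)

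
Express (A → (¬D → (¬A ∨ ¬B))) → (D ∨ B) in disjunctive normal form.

D ∨ B

(A → (¬D → (¬A ∨ ¬B))) → (D ∨ B)
≡ ¬(A → (¬D → (¬A ∨ ¬B))) ∨ D ∨ B
≡ ¬(¬A ∨ (¬D → (¬A ∨ ¬B))) ∨ D ∨ B
≡ ¬(¬A ∨ ¬¬D ∨ ¬A ∨ ¬B) ∨ D ∨ B
≡ (¬¬A ∧ ¬¬¬D ∧ ¬¬A ∧ ¬¬B) ∨ D ∨ B
≡ (A ∧ ¬¬¬D ∧ ¬¬A ∧ ¬¬B) ∨ D ∨ B
≡ (A ∧ ¬D ∧ ¬¬A ∧ ¬¬B) ∨ D ∨ B
≡ (A ∧ ¬D ∧ A ∧ ¬¬B) ∨ D ∨ B
≡ (A ∧ ¬D ∧ A ∧ B) ∨ D ∨ B
≡ D ∨ B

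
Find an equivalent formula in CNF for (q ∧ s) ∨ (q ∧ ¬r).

(q ∧ s) ∨ (q ∧ ¬r)
⇔ (q ∨ q) ∧ (q ∨ ¬r) ∧ (s ∨ q) ∧ (s ∨ ¬r)   (distribute ∨ over ∧)
⇔ q ∧ (s ∨ ¬r)   (simplify)

q ∧ (s ∨ ¬r)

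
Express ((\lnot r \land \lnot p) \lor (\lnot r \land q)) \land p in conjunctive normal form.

((\lnot r \land \lnot p) \lor (\lnot r \land q)) \land p
≡ (\lnot r \lor \lnot r) \land (\lnot r \lor q) \land (\lnot p \lor \lnot r) \land (\lnot p \lor q) \land p   [distribute \lor over \land]
≡ \lnot r \land (\lnot p \lor q) \land p   [simplify]

\lnot r \land (\lnot p \lor q) \land p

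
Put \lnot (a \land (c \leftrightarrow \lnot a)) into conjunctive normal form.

\lnot a \lor c

\lnot (a \land (c \leftrightarrow \lnot a))
≡ \lnot (a \land (c \to \lnot a) \land (\lnot a \to c))   [eliminate \leftrightarrow]
≡ \lnot (a \land (\lnot c \lor \lnot a) \land (\lnot a \to c))   [eliminate \to]
≡ \lnot (a \land (\lnot c \lor \lnot a) \land (\lnot \lnot a \lor c))   [eliminate \to]
≡ \lnot a \lor \lnot (\lnot c \lor \lnot a) \lor \lnot (\lnot \lnot a \lor c)   [De Morgan]
≡ \lnot a \lor (\lnot \lnot c \land \lnot \lnot a) \lor \lnot (\lnot \lnot a \lor c)   [De Morgan]
≡ \lnot a \lor (c \land \lnot \lnot a) \lor \lnot (\lnot \lnot a \lor c)   [double negation]
≡ \lnot a \lor (c \land a) \lor \lnot (\lnot \lnot a \lor c)   [double negation]
≡ \lnot a \lor (c \land a) \lor (\lnot \lnot \lnot a \land \lnot c)   [De Morgan]
≡ \lnot a \lor (c \land a) \lor (\lnot a \land \lnot c)   [double negation]
≡ (\lnot a \lor c \lor \lnot a) \land (\lnot a \lor c \lor \lnot c) \land (\lnot a \lor a \lor \lnot a) \land (\lnot a \lor a \lor \lnot c)   [distribute \lor over \land]
≡ \lnot a \lor c   [simplify]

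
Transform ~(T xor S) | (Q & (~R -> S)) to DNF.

(~T & ~S) | (S & T) | (Q & R) | (Q & S)

~(T xor S) | (Q & (~R -> S))
≡ ~((T & ~S) | (~T & S)) | (Q & (~R -> S))   (expand xor)
≡ ~((T & ~S) | (~T & S)) | (Q & (~~R | S))   (eliminate ->)
≡ (~(T & ~S) & ~(~T & S)) | (Q & (~~R | S))   (De Morgan)
≡ ((~T | ~~S) & ~(~T & S)) | (Q & (~~R | S))   (De Morgan)
≡ ((~T | S) & ~(~T & S)) | (Q & (~~R | S))   (double negation)
≡ ((~T | S) & (~~T | ~S)) | (Q & (~~R | S))   (De Morgan)
≡ ((~T | S) & (T | ~S)) | (Q & (~~R | S))   (double negation)
≡ ((~T | S) & (T | ~S)) | (Q & (R | S))   (double negation)
≡ (~T & T) | (~T & ~S) | (S & T) | (S & ~S) | (Q & R) | (Q & S)   (distribute & over |)
≡ (~T & ~S) | (S & T) | (Q & R) | (Q & S)   (simplify)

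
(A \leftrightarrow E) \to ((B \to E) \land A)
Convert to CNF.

A \lor E

(A \leftrightarrow E) \to ((B \to E) \land A)
= \lnot (A \leftrightarrow E) \lor ((B \to E) \land A)
= \lnot ((A \to E) \land (E \to A)) \lor ((B \to E) \land A)
= \lnot ((\lnot A \lor E) \land (E \to A)) \lor ((B \to E) \land A)
= \lnot ((\lnot A \lor E) \land (\lnot E \lor A)) \lor ((B \to E) \land A)
= \lnot ((\lnot A \lor E) \land (\lnot E \lor A)) \lor ((\lnot B \lor E) \land A)
= \lnot (\lnot A \lor E) \lor \lnot (\lnot E \lor A) \lor ((\lnot B \lor E) \land A)
= (\lnot \lnot A \land \lnot E) \lor \lnot (\lnot E \lor A) \lor ((\lnot B \lor E) \land A)
= (A \land \lnot E) \lor \lnot (\lnot E \lor A) \lor ((\lnot B \lor E) \land A)
= (A \land \lnot E) \lor (\lnot \lnot E \land \lnot A) \lor ((\lnot B \lor E) \land A)
= (A \land \lnot E) \lor (E \land \lnot A) \lor ((\lnot B \lor E) \land A)
= (A \lor E \lor \lnot B \lor E) \land (A \lor E \lor A) \land (A \lor \lnot A \lor \lnot B \lor E) \land (A \lor \lnot A \lor A) \land (\lnot E \lor E \lor \lnot B \lor E) \land (\lnot E \lor E \lor A) \land (\lnot E \lor \lnot A \lor \lnot B \lor E) \land (\lnot E \lor \lnot A \lor A)
= A \lor E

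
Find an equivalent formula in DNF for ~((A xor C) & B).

~((A xor C) & B)
⇔ ~(((A & ~C) | (~A & C)) & B)   (expand xor)
⇔ ~((A & ~C) | (~A & C)) | ~B   (De Morgan)
⇔ (~(A & ~C) & ~(~A & C)) | ~B   (De Morgan)
⇔ ((~A | ~~C) & ~(~A & C)) | ~B   (De Morgan)
⇔ ((~A | C) & ~(~A & C)) | ~B   (double negation)
⇔ ((~A | C) & (~~A | ~C)) | ~B   (De Morgan)
⇔ ((~A | C) & (A | ~C)) | ~B   (double negation)
⇔ (~A & A) | (~A & ~C) | (C & A) | (C & ~C) | ~B   (distribute & over |)
⇔ (~A & ~C) | (C & A) | ~B   (simplify)

(~A & ~C) | (C & A) | ~B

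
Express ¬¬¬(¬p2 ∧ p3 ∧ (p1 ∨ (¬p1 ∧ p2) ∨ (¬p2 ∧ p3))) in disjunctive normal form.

p2 ∨ ¬p3

¬¬¬(¬p2 ∧ p3 ∧ (p1 ∨ (¬p1 ∧ p2) ∨ (¬p2 ∧ p3)))
≡ ¬(¬p2 ∧ p3 ∧ (p1 ∨ (¬p1 ∧ p2) ∨ (¬p2 ∧ p3)))   (double negation)
≡ ¬¬p2 ∨ ¬p3 ∨ ¬(p1 ∨ (¬p1 ∧ p2) ∨ (¬p2 ∧ p3))   (De Morgan)
≡ p2 ∨ ¬p3 ∨ ¬(p1 ∨ (¬p1 ∧ p2) ∨ (¬p2 ∧ p3))   (double negation)
≡ p2 ∨ ¬p3 ∨ (¬p1 ∧ ¬(¬p1 ∧ p2) ∧ ¬(¬p2 ∧ p3))   (De Morgan)
≡ p2 ∨ ¬p3 ∨ (¬p1 ∧ (¬¬p1 ∨ ¬p2) ∧ ¬(¬p2 ∧ p3))   (De Morgan)
≡ p2 ∨ ¬p3 ∨ (¬p1 ∧ (p1 ∨ ¬p2) ∧ ¬(¬p2 ∧ p3))   (double negation)
≡ p2 ∨ ¬p3 ∨ (¬p1 ∧ (p1 ∨ ¬p2) ∧ (¬¬p2 ∨ ¬p3))   (De Morgan)
≡ p2 ∨ ¬p3 ∨ (¬p1 ∧ (p1 ∨ ¬p2) ∧ (p2 ∨ ¬p3))   (double negation)
≡ p2 ∨ ¬p3 ∨ (¬p1 ∧ p1 ∧ p2) ∨ (¬p1 ∧ p1 ∧ ¬p3) ∨ (¬p1 ∧ ¬p2 ∧ p2) ∨ (¬p1 ∧ ¬p2 ∧ ¬p3)   (distribute ∧ over ∨)
≡ p2 ∨ ¬p3   (simplify)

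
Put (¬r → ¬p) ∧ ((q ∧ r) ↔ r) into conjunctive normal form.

(r ∨ ¬p) ∧ (¬r ∨ q)

(¬r → ¬p) ∧ ((q ∧ r) ↔ r)
≡ (¬¬r ∨ ¬p) ∧ ((q ∧ r) ↔ r)
≡ (¬¬r ∨ ¬p) ∧ ((q ∧ r) → r) ∧ (r → (q ∧ r))
≡ (¬¬r ∨ ¬p) ∧ (¬(q ∧ r) ∨ r) ∧ (r → (q ∧ r))
≡ (¬¬r ∨ ¬p) ∧ (¬(q ∧ r) ∨ r) ∧ (¬r ∨ (q ∧ r))
≡ (r ∨ ¬p) ∧ (¬(q ∧ r) ∨ r) ∧ (¬r ∨ (q ∧ r))
≡ (r ∨ ¬p) ∧ (¬q ∨ ¬r ∨ r) ∧ (¬r ∨ (q ∧ r))
≡ (r ∨ ¬p) ∧ (¬q ∨ ¬r ∨ r) ∧ (¬r ∨ q) ∧ (¬r ∨ r)
≡ (r ∨ ¬p) ∧ (¬r ∨ q)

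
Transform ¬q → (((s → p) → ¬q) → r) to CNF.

q ∨ r

¬q → (((s → p) → ¬q) → r)
≡ ¬¬q ∨ (((s → p) → ¬q) → r)   (eliminate →)
≡ ¬¬q ∨ ¬((s → p) → ¬q) ∨ r   (eliminate →)
≡ ¬¬q ∨ ¬(¬(s → p) ∨ ¬q) ∨ r   (eliminate →)
≡ ¬¬q ∨ ¬(¬(¬s ∨ p) ∨ ¬q) ∨ r   (eliminate →)
≡ q ∨ ¬(¬(¬s ∨ p) ∨ ¬q) ∨ r   (double negation)
≡ q ∨ (¬¬(¬s ∨ p) ∧ ¬¬q) ∨ r   (De Morgan)
≡ q ∨ ((¬s ∨ p) ∧ ¬¬q) ∨ r   (double negation)
≡ q ∨ ((¬s ∨ p) ∧ q) ∨ r   (double negation)
≡ (q ∨ ¬s ∨ p ∨ r) ∧ (q ∨ q ∨ r)   (distribute ∨ over ∧)
≡ q ∨ r   (simplify)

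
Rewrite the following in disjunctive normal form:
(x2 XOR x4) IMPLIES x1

(x2 XOR x4) IMPLIES x1
≡ NOT (x2 XOR x4) OR x1   — eliminate IMPLIES
≡ NOT ((x2 AND NOT x4) OR (NOT x2 AND x4)) OR x1   — expand XOR
≡ (NOT (x2 AND NOT x4) AND NOT (NOT x2 AND x4)) OR x1   — De Morgan
≡ ((NOT x2 OR NOT NOT x4) AND NOT (NOT x2 AND x4)) OR x1   — De Morgan
≡ ((NOT x2 OR x4) AND NOT (NOT x2 AND x4)) OR x1   — double negation
≡ ((NOT x2 OR x4) AND (NOT NOT x2 OR NOT x4)) OR x1   — De Morgan
≡ ((NOT x2 OR x4) AND (x2 OR NOT x4)) OR x1   — double negation
≡ (NOT x2 AND x2) OR (NOT x2 AND NOT x4) OR (x4 AND x2) OR (x4 AND NOT x4) OR x1   — distribute AND over OR
≡ (NOT x2 AND NOT x4) OR (x4 AND x2) OR x1   — simplify

(NOT x2 AND NOT x4) OR (x4 AND x2) OR x1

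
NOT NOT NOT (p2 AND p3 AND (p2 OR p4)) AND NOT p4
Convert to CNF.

NOT NOT NOT (p2 AND p3 AND (p2 OR p4)) AND NOT p4
≡ NOT (p2 AND p3 AND (p2 OR p4)) AND NOT p4   [double negation]
≡ (NOT p2 OR NOT p3 OR NOT (p2 OR p4)) AND NOT p4   [De Morgan]
≡ (NOT p2 OR NOT p3 OR (NOT p2 AND NOT p4)) AND NOT p4   [De Morgan]
≡ (NOT p2 OR NOT p3 OR NOT p2) AND (NOT p2 OR NOT p3 OR NOT p4) AND NOT p4   [distribute OR over AND]
≡ (NOT p2 OR NOT p3) AND NOT p4   [simplify]

(NOT p2 OR NOT p3) AND NOT p4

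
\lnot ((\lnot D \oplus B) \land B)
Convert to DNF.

(B \land \lnot D) \lor \lnot B

\lnot ((\lnot D \oplus B) \land B)
= \lnot (((\lnot D \land \lnot B) \lor (\lnot \lnot D \land B)) \land B)   [expand \oplus]
= \lnot ((\lnot D \land \lnot B) \lor (\lnot \lnot D \land B)) \lor \lnot B   [De Morgan]
= (\lnot (\lnot D \land \lnot B) \land \lnot (\lnot \lnot D \land B)) \lor \lnot B   [De Morgan]
= ((\lnot \lnot D \lor \lnot \lnot B) \land \lnot (\lnot \lnot D \land B)) \lor \lnot B   [De Morgan]
= ((D \lor \lnot \lnot B) \land \lnot (\lnot \lnot D \land B)) \lor \lnot B   [double negation]
= ((D \lor B) \land \lnot (\lnot \lnot D \land B)) \lor \lnot B   [double negation]
= ((D \lor B) \land (\lnot \lnot \lnot D \lor \lnot B)) \lor \lnot B   [De Morgan]
= ((D \lor B) \land (\lnot D \lor \lnot B)) \lor \lnot B   [double negation]
= (D \land \lnot D) \lor (D \land \lnot B) \lor (B \land \lnot D) \lor (B \land \lnot B) \lor \lnot B   [distribute \land over \lor]
= (B \land \lnot D) \lor \lnot B   [simplify]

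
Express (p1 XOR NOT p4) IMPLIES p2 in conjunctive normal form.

(p1 XOR NOT p4) IMPLIES p2
≡ NOT (p1 XOR NOT p4) OR p2   [eliminate IMPLIES]
≡ NOT ((p1 OR NOT p4) AND NOT (p1 AND NOT p4)) OR p2   [expand XOR]
≡ NOT (p1 OR NOT p4) OR NOT NOT (p1 AND NOT p4) OR p2   [De Morgan]
≡ (NOT p1 AND NOT NOT p4) OR NOT NOT (p1 AND NOT p4) OR p2   [De Morgan]
≡ (NOT p1 AND p4) OR NOT NOT (p1 AND NOT p4) OR p2   [double negation]
≡ (NOT p1 AND p4) OR (p1 AND NOT p4) OR p2   [double negation]
≡ (NOT p1 OR p1 OR p2) AND (NOT p1 OR NOT p4 OR p2) AND (p4 OR p1 OR p2) AND (p4 OR NOT p4 OR p2)   [distribute OR over AND]
≡ (NOT p1 OR NOT p4 OR p2) AND (p4 OR p1 OR p2)   [simplify]

(NOT p1 OR NOT p4 OR p2) AND (p4 OR p1 OR p2)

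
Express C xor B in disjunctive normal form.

(C & ~B) | (~C & B)

C xor B
⇔ (C & ~B) | (~C & B)   (expand xor)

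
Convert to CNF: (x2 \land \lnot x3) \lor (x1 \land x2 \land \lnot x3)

x2 \land \lnot x3

(x2 \land \lnot x3) \lor (x1 \land x2 \land \lnot x3)
≡ (x2 \lor x1) \land (x2 \lor x2) \land (x2 \lor \lnot x3) \land (\lnot x3 \lor x1) \land (\lnot x3 \lor x2) \land (\lnot x3 \lor \lnot x3)   [distribute \lor over \land]
≡ x2 \land \lnot x3   [simplify]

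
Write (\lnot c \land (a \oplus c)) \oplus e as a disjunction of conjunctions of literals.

(\lnot c \land (a \oplus c)) \oplus e
≡ (\lnot c \land (a \oplus c) \land \lnot e) \lor (\lnot (\lnot c \land (a \oplus c)) \land e)   [expand \oplus]
≡ (\lnot c \land ((a \land \lnot c) \lor (\lnot a \land c)) \land \lnot e) \lor (\lnot (\lnot c \land (a \oplus c)) \land e)   [expand \oplus]
≡ (\lnot c \land ((a \land \lnot c) \lor (\lnot a \land c)) \land \lnot e) \lor (\lnot (\lnot c \land ((a \land \lnot c) \lor (\lnot a \land c))) \land e)   [expand \oplus]
≡ (\lnot c \land ((a \land \lnot c) \lor (\lnot a \land c)) \land \lnot e) \lor ((\lnot \lnot c \lor \lnot ((a \land \lnot c) \lor (\lnot a \land c))) \land e)   [De Morgan]
≡ (\lnot c \land ((a \land \lnot c) \lor (\lnot a \land c)) \land \lnot e) \lor ((c \lor \lnot ((a \land \lnot c) \lor (\lnot a \land c))) \land e)   [double negation]
≡ (\lnot c \land ((a \land \lnot c) \lor (\lnot a \land c)) \land \lnot e) \lor ((c \lor (\lnot (a \land \lnot c) \land \lnot (\lnot a \land c))) \land e)   [De Morgan]
≡ (\lnot c \land ((a \land \lnot c) \lor (\lnot a \land c)) \land \lnot e) \lor ((c \lor ((\lnot a \lor \lnot \lnot c) \land \lnot (\lnot a \land c))) \land e)   [De Morgan]
≡ (\lnot c \land ((a \land \lnot c) \lor (\lnot a \land c)) \land \lnot e) \lor ((c \lor ((\lnot a \lor c) \land \lnot (\lnot a \land c))) \land e)   [double negation]
≡ (\lnot c \land ((a \land \lnot c) \lor (\lnot a \land c)) \land \lnot e) \lor ((c \lor ((\lnot a \lor c) \land (\lnot \lnot a \lor \lnot c))) \land e)   [De Morgan]
≡ (\lnot c \land ((a \land \lnot c) \lor (\lnot a \land c)) \land \lnot e) \lor ((c \lor ((\lnot a \lor c) \land (a \lor \lnot c))) \land e)   [double negation]
≡ (\lnot c \land a \land \lnot c \land \lnot e) \lor (\lnot c \land \lnot a \land c \land \lnot e) \lor (c \land e) \lor (\lnot a \land a \land e) \lor (\lnot a \land \lnot c \land e) \lor (c \land a \land e) \lor (c \land \lnot c \land e)   [distribute \land over \lor]
≡ (\lnot c \land a \land \lnot e) \lor (c \land e) \lor (\lnot a \land \lnot c \land e)   [simplify]

(\lnot c \land a \land \lnot e) \lor (c \land e) \lor (\lnot a \land \lnot c \land e)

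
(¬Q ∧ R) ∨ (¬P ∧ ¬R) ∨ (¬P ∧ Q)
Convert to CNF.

(¬Q ∧ R) ∨ (¬P ∧ ¬R) ∨ (¬P ∧ Q)
⇔ (¬Q ∨ ¬P ∨ ¬P) ∧ (¬Q ∨ ¬P ∨ Q) ∧ (¬Q ∨ ¬R ∨ ¬P) ∧ (¬Q ∨ ¬R ∨ Q) ∧ (R ∨ ¬P ∨ ¬P) ∧ (R ∨ ¬P ∨ Q) ∧ (R ∨ ¬R ∨ ¬P) ∧ (R ∨ ¬R ∨ Q)   (distribute ∨ over ∧)
⇔ (¬Q ∨ ¬P) ∧ (R ∨ ¬P)   (simplify)

(¬Q ∨ ¬P) ∧ (R ∨ ¬P)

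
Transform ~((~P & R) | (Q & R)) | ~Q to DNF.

~((~P & R) | (Q & R)) | ~Q
≡ (~(~P & R) & ~(Q & R)) | ~Q   — De Morgan
≡ ((~~P | ~R) & ~(Q & R)) | ~Q   — De Morgan
≡ ((P | ~R) & ~(Q & R)) | ~Q   — double negation
≡ ((P | ~R) & (~Q | ~R)) | ~Q   — De Morgan
≡ (P & ~Q) | (P & ~R) | (~R & ~Q) | (~R & ~R) | ~Q   — distribute & over |
≡ ~R | ~Q   — simplify

~R | ~Q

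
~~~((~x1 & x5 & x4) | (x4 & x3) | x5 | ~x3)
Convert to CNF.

~~~((~x1 & x5 & x4) | (x4 & x3) | x5 | ~x3)
≡ ~((~x1 & x5 & x4) | (x4 & x3) | x5 | ~x3)   [double negation]
≡ ~(~x1 & x5 & x4) & ~(x4 & x3) & ~x5 & ~~x3   [De Morgan]
≡ (~~x1 | ~x5 | ~x4) & ~(x4 & x3) & ~x5 & ~~x3   [De Morgan]
≡ (x1 | ~x5 | ~x4) & ~(x4 & x3) & ~x5 & ~~x3   [double negation]
≡ (x1 | ~x5 | ~x4) & (~x4 | ~x3) & ~x5 & ~~x3   [De Morgan]
≡ (x1 | ~x5 | ~x4) & (~x4 | ~x3) & ~x5 & x3   [double negation]
≡ (~x4 | ~x3) & ~x5 & x3   [simplify]

(~x4 | ~x3) & ~x5 & x3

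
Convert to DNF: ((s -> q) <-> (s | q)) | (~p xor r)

q | (~p & ~r) | (p & r)

((s -> q) <-> (s | q)) | (~p xor r)
⇔ (((s -> q) -> (s | q)) & ((s | q) -> (s -> q))) | (~p xor r)   [eliminate <->]
⇔ ((~(s -> q) | s | q) & ((s | q) -> (s -> q))) | (~p xor r)   [eliminate ->]
⇔ ((~(~s | q) | s | q) & ((s | q) -> (s -> q))) | (~p xor r)   [eliminate ->]
⇔ ((~(~s | q) | s | q) & (~(s | q) | (s -> q))) | (~p xor r)   [eliminate ->]
⇔ ((~(~s | q) | s | q) & (~(s | q) | ~s | q)) | (~p xor r)   [eliminate ->]
⇔ ((~(~s | q) | s | q) & (~(s | q) | ~s | q)) | (~p & ~r) | (~~p & r)   [expand xor]
⇔ (((~~s & ~q) | s | q) & (~(s | q) | ~s | q)) | (~p & ~r) | (~~p & r)   [De Morgan]
⇔ (((s & ~q) | s | q) & (~(s | q) | ~s | q)) | (~p & ~r) | (~~p & r)   [double negation]
⇔ (((s & ~q) | s | q) & ((~s & ~q) | ~s | q)) | (~p & ~r) | (~~p & r)   [De Morgan]
⇔ (((s & ~q) | s | q) & ((~s & ~q) | ~s | q)) | (~p & ~r) | (p & r)   [double negation]
⇔ (s & ~q & ~s & ~q) | (s & ~q & ~s) | (s & ~q & q) | (s & ~s & ~q) | (s & ~s) | (s & q) | (q & ~s & ~q) | (q & ~s) | (q & q) | (~p & ~r) | (p & r)   [distribute & over |]
⇔ q | (~p & ~r) | (p & r)   [simplify]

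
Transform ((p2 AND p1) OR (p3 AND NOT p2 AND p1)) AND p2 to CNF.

p1 AND p2

((p2 AND p1) OR (p3 AND NOT p2 AND p1)) AND p2
= (p2 OR p3) AND (p2 OR NOT p2) AND (p2 OR p1) AND (p1 OR p3) AND (p1 OR NOT p2) AND (p1 OR p1) AND p2   (distribute OR over AND)
= p1 AND p2   (simplify)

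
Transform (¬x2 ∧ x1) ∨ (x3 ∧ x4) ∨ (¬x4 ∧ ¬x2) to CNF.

(¬x2 ∧ x1) ∨ (x3 ∧ x4) ∨ (¬x4 ∧ ¬x2)
⇔ (¬x2 ∨ x3 ∨ ¬x4) ∧ (¬x2 ∨ x3 ∨ ¬x2) ∧ (¬x2 ∨ x4 ∨ ¬x4) ∧ (¬x2 ∨ x4 ∨ ¬x2) ∧ (x1 ∨ x3 ∨ ¬x4) ∧ (x1 ∨ x3 ∨ ¬x2) ∧ (x1 ∨ x4 ∨ ¬x4) ∧ (x1 ∨ x4 ∨ ¬x2)   [distribute ∨ over ∧]
⇔ (¬x2 ∨ x3) ∧ (¬x2 ∨ x4) ∧ (x1 ∨ x3 ∨ ¬x4)   [simplify]

(¬x2 ∨ x3) ∧ (¬x2 ∨ x4) ∧ (x1 ∨ x3 ∨ ¬x4)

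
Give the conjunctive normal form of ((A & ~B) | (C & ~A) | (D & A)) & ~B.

(A | C) & ~B

((A & ~B) | (C & ~A) | (D & A)) & ~B
≡ (A | C | D) & (A | C | A) & (A | ~A | D) & (A | ~A | A) & (~B | C | D) & (~B | C | A) & (~B | ~A | D) & (~B | ~A | A) & ~B   [distribute | over &]
≡ (A | C) & ~B   [simplify]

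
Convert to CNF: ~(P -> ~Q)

~(P -> ~Q)
≡ ~(~P | ~Q)   — eliminate ->
≡ ~~P & ~~Q   — De Morgan
≡ P & ~~Q   — double negation
≡ P & Q   — double negation

P & Q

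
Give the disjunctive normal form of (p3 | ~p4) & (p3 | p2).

(p3 | ~p4) & (p3 | p2)
≡ (p3 & p3) | (p3 & p2) | (~p4 & p3) | (~p4 & p2)   [distribute & over |]
≡ p3 | (~p4 & p2)   [simplify]

p3 | (~p4 & p2)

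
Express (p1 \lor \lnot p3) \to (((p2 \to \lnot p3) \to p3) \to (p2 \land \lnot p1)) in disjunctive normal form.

(p1 \lor \lnot p3) \to (((p2 \to \lnot p3) \to p3) \to (p2 \land \lnot p1))
= \lnot (p1 \lor \lnot p3) \lor (((p2 \to \lnot p3) \to p3) \to (p2 \land \lnot p1))   (eliminate \to)
= \lnot (p1 \lor \lnot p3) \lor \lnot ((p2 \to \lnot p3) \to p3) \lor (p2 \land \lnot p1)   (eliminate \to)
= \lnot (p1 \lor \lnot p3) \lor \lnot (\lnot (p2 \to \lnot p3) \lor p3) \lor (p2 \land \lnot p1)   (eliminate \to)
= \lnot (p1 \lor \lnot p3) \lor \lnot (\lnot (\lnot p2 \lor \lnot p3) \lor p3) \lor (p2 \land \lnot p1)   (eliminate \to)
= (\lnot p1 \land \lnot \lnot p3) \lor \lnot (\lnot (\lnot p2 \lor \lnot p3) \lor p3) \lor (p2 \land \lnot p1)   (De Morgan)
= (\lnot p1 \land p3) \lor \lnot (\lnot (\lnot p2 \lor \lnot p3) \lor p3) \lor (p2 \land \lnot p1)   (double negation)
= (\lnot p1 \land p3) \lor (\lnot \lnot (\lnot p2 \lor \lnot p3) \land \lnot p3) \lor (p2 \land \lnot p1)   (De Morgan)
= (\lnot p1 \land p3) \lor ((\lnot p2 \lor \lnot p3) \land \lnot p3) \lor (p2 \land \lnot p1)   (double negation)
= (\lnot p1 \land p3) \lor (\lnot p2 \land \lnot p3) \lor (\lnot p3 \land \lnot p3) \lor (p2 \land \lnot p1)   (distribute \land over \lor)
= (\lnot p1 \land p3) \lor \lnot p3 \lor (p2 \land \lnot p1)   (simplify)

(\lnot p1 \land p3) \lor \lnot p3 \lor (p2 \land \lnot p1)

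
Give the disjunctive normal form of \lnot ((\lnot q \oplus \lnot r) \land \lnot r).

\lnot ((\lnot q \oplus \lnot r) \land \lnot r)
= \lnot (((\lnot q \land \lnot \lnot r) \lor (\lnot \lnot q \land \lnot r)) \land \lnot r)   [expand \oplus]
= \lnot ((\lnot q \land \lnot \lnot r) \lor (\lnot \lnot q \land \lnot r)) \lor \lnot \lnot r   [De Morgan]
= (\lnot (\lnot q \land \lnot \lnot r) \land \lnot (\lnot \lnot q \land \lnot r)) \lor \lnot \lnot r   [De Morgan]
= ((\lnot \lnot q \lor \lnot \lnot \lnot r) \land \lnot (\lnot \lnot q \land \lnot r)) \lor \lnot \lnot r   [De Morgan]
= ((q \lor \lnot \lnot \lnot r) \land \lnot (\lnot \lnot q \land \lnot r)) \lor \lnot \lnot r   [double negation]
= ((q \lor \lnot r) \land \lnot (\lnot \lnot q \land \lnot r)) \lor \lnot \lnot r   [double negation]
= ((q \lor \lnot r) \land (\lnot \lnot \lnot q \lor \lnot \lnot r)) \lor \lnot \lnot r   [De Morgan]
= ((q \lor \lnot r) \land (\lnot q \lor \lnot \lnot r)) \lor \lnot \lnot r   [double negation]
= ((q \lor \lnot r) \land (\lnot q \lor r)) \lor \lnot \lnot r   [double negation]
= ((q \lor \lnot r) \land (\lnot q \lor r)) \lor r   [double negation]
= (q \land \lnot q) \lor (q \land r) \lor (\lnot r \land \lnot q) \lor (\lnot r \land r) \lor r   [distribute \land over \lor]
= (\lnot r \land \lnot q) \lor r   [simplify]

(\lnot r \land \lnot q) \lor r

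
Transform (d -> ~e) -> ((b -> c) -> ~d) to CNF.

(e | b | ~d) & (e | ~c | ~d)

(d -> ~e) -> ((b -> c) -> ~d)
= ~(d -> ~e) | ((b -> c) -> ~d)   [eliminate ->]
= ~(~d | ~e) | ((b -> c) -> ~d)   [eliminate ->]
= ~(~d | ~e) | ~(b -> c) | ~d   [eliminate ->]
= ~(~d | ~e) | ~(~b | c) | ~d   [eliminate ->]
= (~~d & ~~e) | ~(~b | c) | ~d   [De Morgan]
= (d & ~~e) | ~(~b | c) | ~d   [double negation]
= (d & e) | ~(~b | c) | ~d   [double negation]
= (d & e) | (~~b & ~c) | ~d   [De Morgan]
= (d & e) | (b & ~c) | ~d   [double negation]
= (d | b | ~d) & (d | ~c | ~d) & (e | b | ~d) & (e | ~c | ~d)   [distribute | over &]
= (e | b | ~d) & (e | ~c | ~d)   [simplify]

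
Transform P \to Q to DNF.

\lnot P \lor Q

P \to Q
= \lnot P \lor Q   [eliminate \to]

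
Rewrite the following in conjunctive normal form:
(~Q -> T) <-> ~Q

~Q & (Q | T)

(~Q -> T) <-> ~Q
≡ ((~Q -> T) -> ~Q) & (~Q -> (~Q -> T))   — eliminate <->
≡ (~(~Q -> T) | ~Q) & (~Q -> (~Q -> T))   — eliminate ->
≡ (~(~~Q | T) | ~Q) & (~Q -> (~Q -> T))   — eliminate ->
≡ (~(~~Q | T) | ~Q) & (~~Q | (~Q -> T))   — eliminate ->
≡ (~(~~Q | T) | ~Q) & (~~Q | ~~Q | T)   — eliminate ->
≡ ((~~~Q & ~T) | ~Q) & (~~Q | ~~Q | T)   — De Morgan
≡ ((~Q & ~T) | ~Q) & (~~Q | ~~Q | T)   — double negation
≡ ((~Q & ~T) | ~Q) & (Q | ~~Q | T)   — double negation
≡ ((~Q & ~T) | ~Q) & (Q | Q | T)   — double negation
≡ (~Q | ~Q) & (~T | ~Q) & (Q | Q | T)   — distribute | over &
≡ ~Q & (Q | T)   — simplify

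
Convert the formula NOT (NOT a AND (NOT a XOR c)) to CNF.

a OR c

NOT (NOT a AND (NOT a XOR c))
= NOT (NOT a AND (NOT a OR c) AND NOT (NOT a AND c))   — expand XOR
= NOT NOT a OR NOT (NOT a OR c) OR NOT NOT (NOT a AND c)   — De Morgan
= a OR NOT (NOT a OR c) OR NOT NOT (NOT a AND c)   — double negation
= a OR (NOT NOT a AND NOT c) OR NOT NOT (NOT a AND c)   — De Morgan
= a OR (a AND NOT c) OR NOT NOT (NOT a AND c)   — double negation
= a OR (a AND NOT c) OR (NOT a AND c)   — double negation
= (a OR a OR NOT a) AND (a OR a OR c) AND (a OR NOT c OR NOT a) AND (a OR NOT c OR c)   — distribute OR over AND
= a OR c   — simplify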